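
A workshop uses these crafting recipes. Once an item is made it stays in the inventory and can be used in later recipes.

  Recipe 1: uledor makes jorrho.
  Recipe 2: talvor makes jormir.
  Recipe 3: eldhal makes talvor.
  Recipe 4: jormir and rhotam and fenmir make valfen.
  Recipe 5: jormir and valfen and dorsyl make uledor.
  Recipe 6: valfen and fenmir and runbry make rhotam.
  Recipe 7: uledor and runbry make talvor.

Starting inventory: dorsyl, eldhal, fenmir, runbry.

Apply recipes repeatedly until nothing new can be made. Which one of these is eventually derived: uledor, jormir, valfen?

jormir

Using Recipe 3, eldhal makes talvor.
talvor → jormir (Recipe 2).
uledor would need jormir, valfen, and dorsyl (Recipe 5), but valfen is never obtained. valfen would need jormir, rhotam, and fenmir (Recipe 4), but rhotam is never obtained.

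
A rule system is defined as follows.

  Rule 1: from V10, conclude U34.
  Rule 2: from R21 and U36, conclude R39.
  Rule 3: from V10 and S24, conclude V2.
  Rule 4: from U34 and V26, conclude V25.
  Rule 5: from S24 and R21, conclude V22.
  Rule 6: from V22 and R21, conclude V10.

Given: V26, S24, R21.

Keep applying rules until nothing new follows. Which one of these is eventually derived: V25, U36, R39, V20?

From S24 and R21, Rule 5 gives V22.
From V22 and R21, Rule 6 gives V10.
V10 holds, so U34 follows (Rule 1).
U34 and V26 hold, so V25 follows (Rule 4).
No rule produces V20, and it is not given. R39 would need R21 and U36 (Rule 2), but U36 is never established. No rule produces U36, and it is not given.

V25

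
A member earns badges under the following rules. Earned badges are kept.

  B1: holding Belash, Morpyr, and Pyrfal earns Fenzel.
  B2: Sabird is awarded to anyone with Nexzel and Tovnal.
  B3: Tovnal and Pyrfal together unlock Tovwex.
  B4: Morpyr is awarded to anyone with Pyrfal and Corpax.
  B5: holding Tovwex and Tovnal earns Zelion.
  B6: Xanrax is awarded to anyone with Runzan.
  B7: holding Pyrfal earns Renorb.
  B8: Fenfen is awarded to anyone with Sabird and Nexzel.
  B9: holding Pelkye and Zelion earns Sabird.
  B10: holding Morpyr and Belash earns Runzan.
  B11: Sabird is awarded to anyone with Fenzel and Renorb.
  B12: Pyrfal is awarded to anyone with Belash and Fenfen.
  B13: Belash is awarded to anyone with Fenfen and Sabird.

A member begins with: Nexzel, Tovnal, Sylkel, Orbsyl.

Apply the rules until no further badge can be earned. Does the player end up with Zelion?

Yes

With Nexzel and Tovnal, Sabird is earned (B2).
With Sabird and Nexzel, Fenfen is earned (B8).
With Fenfen and Sabird, Belash is earned (B13).
With Belash and Fenfen, Pyrfal is earned (B12).
With Tovnal and Pyrfal, Tovwex is earned (B3).
With Tovwex and Tovnal, Zelion is earned (B5).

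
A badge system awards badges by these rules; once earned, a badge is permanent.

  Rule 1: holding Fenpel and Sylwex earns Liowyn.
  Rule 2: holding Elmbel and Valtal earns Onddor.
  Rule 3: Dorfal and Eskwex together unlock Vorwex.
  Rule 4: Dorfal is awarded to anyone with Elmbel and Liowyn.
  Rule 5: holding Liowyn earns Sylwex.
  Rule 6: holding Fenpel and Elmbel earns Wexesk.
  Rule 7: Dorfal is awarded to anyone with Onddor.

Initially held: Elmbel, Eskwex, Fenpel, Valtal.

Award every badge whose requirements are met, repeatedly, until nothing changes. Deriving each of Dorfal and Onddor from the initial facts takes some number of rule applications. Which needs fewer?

Onddor

Onddor: With Elmbel and Valtal, Onddor is earned (Rule 2). [1 rule application]
Dorfal: With Elmbel and Valtal, Onddor is earned (Rule 2). With Onddor, Dorfal is earned (Rule 7). [2 rule applications]
Onddor needs fewer.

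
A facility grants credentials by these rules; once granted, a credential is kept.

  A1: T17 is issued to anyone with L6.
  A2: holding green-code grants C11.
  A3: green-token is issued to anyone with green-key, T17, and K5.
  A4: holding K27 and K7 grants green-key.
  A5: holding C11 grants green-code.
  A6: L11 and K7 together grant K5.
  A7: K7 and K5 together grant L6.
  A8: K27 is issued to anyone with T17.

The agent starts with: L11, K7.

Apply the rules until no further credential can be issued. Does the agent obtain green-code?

No

green-code would need C11 (A5), but C11 is never granted.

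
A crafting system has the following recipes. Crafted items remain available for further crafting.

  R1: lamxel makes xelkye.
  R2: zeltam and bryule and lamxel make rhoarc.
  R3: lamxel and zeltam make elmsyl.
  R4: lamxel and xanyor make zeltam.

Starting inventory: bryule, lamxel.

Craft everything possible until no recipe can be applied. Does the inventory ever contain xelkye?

Yes

lamxel → xelkye (R1).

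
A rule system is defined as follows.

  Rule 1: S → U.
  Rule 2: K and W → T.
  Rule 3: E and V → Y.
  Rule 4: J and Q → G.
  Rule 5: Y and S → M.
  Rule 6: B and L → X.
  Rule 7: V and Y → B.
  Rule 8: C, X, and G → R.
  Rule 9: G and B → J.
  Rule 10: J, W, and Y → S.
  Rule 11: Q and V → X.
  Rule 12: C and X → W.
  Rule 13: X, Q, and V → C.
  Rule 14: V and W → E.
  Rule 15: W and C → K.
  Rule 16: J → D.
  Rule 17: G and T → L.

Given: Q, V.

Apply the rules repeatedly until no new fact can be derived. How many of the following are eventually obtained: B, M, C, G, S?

Q and V hold, so X follows (Rule 11).
From X, Q, and V, Rule 13 gives C.
C and X hold, so W follows (Rule 12).
From V and W, Rule 14 gives E.
From E and V, Rule 3 gives Y.
V and Y hold, so B follows (Rule 7).
B: reached.
M would need Y and S (Rule 5), but S is never established.
C: reached.
G would need J and Q (Rule 4), but J is never established.
S would need J, W, and Y (Rule 10), but J is never established.
Reached: B and C — 2 of the 5.

2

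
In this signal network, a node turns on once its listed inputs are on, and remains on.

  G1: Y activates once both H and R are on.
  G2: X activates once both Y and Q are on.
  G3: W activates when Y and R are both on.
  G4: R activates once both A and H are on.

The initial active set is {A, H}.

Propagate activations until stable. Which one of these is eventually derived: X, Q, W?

G4: A and H on → R on.
H and R are on, so Y activates (G1).
G3: Y and R on → W on.
No rule produces Q, and it is not given. X would need Y and Q (G2), but Q never turns on.

W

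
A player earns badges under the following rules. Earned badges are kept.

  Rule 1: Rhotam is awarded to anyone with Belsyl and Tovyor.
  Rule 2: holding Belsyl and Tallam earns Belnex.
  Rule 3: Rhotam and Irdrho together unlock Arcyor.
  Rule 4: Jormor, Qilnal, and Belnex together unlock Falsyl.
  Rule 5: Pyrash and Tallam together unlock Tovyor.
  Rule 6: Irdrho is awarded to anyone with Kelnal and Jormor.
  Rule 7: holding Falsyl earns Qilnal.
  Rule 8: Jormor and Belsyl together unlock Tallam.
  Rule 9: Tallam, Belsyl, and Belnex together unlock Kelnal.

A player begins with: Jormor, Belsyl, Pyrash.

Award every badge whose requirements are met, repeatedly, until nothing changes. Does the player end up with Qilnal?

Qilnal would need Falsyl (Rule 7), but Falsyl is never earned.

No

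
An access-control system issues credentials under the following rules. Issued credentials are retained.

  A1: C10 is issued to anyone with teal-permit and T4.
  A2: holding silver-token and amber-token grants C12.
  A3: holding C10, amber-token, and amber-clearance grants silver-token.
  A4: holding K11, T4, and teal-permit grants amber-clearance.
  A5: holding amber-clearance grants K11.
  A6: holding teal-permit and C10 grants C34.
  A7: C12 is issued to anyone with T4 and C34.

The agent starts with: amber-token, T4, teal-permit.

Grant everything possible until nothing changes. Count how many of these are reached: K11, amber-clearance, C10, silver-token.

1

Holding teal-permit and T4 grants C10 (A1).
K11 would need amber-clearance (A5), but amber-clearance is never granted.
amber-clearance would need K11, T4, and teal-permit (A4), but K11 is never granted.
C10: reached.
silver-token would need C10, amber-token, and amber-clearance (A3), but amber-clearance is never granted.
Reached: C10 — 1 of the 4.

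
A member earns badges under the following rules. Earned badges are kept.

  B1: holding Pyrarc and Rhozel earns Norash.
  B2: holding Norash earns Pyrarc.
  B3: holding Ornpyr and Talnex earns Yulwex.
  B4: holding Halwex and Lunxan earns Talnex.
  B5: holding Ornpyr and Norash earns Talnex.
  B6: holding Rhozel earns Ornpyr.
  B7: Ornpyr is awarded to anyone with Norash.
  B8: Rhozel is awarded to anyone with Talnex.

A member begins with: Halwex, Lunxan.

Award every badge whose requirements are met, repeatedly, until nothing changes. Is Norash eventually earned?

No

Norash would need Pyrarc and Rhozel (B1), but Pyrarc is never earned.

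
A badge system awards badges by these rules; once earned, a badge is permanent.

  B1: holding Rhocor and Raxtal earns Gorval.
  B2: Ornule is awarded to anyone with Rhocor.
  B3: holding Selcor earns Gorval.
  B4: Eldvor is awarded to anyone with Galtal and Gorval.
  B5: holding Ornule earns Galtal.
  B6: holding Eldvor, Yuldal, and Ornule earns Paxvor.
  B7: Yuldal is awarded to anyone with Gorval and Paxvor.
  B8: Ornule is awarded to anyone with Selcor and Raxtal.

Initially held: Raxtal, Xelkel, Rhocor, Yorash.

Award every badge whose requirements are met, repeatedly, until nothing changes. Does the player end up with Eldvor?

With Rhocor, Ornule is earned (B2).
With Rhocor and Raxtal, Gorval is earned (B1).
With Ornule, Galtal is earned (B5).
With Galtal and Gorval, Eldvor is earned (B4).

Yes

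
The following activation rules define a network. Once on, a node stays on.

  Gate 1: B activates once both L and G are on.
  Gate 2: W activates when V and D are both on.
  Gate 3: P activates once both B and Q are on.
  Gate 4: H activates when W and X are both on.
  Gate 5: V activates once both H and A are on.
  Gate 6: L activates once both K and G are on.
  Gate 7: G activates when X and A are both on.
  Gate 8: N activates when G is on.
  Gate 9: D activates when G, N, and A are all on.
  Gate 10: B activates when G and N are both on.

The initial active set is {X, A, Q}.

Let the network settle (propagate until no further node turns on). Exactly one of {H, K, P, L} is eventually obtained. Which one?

X and A are on, so G activates (Gate 7).
G is on, so N activates (Gate 8).
Gate 10: G and N on → B on.
Gate 3: B and Q on → P on.
No rule produces K, and it is not given. L would need K and G (Gate 6), but K never turns on. H would need W and X (Gate 4), but W never turns on.

P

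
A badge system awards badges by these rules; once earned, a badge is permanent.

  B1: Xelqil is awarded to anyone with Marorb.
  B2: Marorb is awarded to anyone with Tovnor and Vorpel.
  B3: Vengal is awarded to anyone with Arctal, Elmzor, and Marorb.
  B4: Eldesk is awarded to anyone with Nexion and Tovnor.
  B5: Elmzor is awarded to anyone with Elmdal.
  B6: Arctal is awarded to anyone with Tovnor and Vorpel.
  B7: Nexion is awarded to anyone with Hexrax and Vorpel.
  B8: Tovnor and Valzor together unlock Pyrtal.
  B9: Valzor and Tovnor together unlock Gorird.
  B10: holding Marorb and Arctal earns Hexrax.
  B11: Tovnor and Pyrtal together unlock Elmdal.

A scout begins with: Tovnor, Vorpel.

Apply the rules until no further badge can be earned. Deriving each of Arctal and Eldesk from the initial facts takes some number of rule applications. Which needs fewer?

Arctal: With Tovnor and Vorpel, Arctal is earned (B6). [1 rule application]
Eldesk: With Tovnor and Vorpel, Marorb is earned (B2). With Tovnor and Vorpel, Arctal is earned (B6). With Marorb and Arctal, Hexrax is earned (B10). With Hexrax and Vorpel, Nexion is earned (B7). With Nexion and Tovnor, Eldesk is earned (B4). [5 rule applications]
Arctal needs fewer.

Arctal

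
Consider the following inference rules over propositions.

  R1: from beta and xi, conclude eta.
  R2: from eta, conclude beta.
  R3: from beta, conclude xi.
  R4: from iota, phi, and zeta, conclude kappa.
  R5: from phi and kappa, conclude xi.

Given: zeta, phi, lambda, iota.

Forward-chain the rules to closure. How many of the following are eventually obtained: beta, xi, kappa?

iota, phi, and zeta hold, so kappa follows (R4).
From phi and kappa, R5 gives xi.
beta would need eta (R2), but eta is never established.
xi: reached.
kappa: reached.
Reached: xi and kappa — 2 of the 3.

2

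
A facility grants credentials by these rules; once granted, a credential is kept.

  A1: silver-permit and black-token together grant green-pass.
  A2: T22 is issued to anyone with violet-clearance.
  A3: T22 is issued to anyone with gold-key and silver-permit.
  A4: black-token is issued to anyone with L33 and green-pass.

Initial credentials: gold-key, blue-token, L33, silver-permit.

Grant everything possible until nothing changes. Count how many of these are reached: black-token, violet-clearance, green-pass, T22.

Holding gold-key and silver-permit grants T22 (A3).
black-token would need L33 and green-pass (A4), but green-pass is never granted.
No rule produces violet-clearance, and it is not given.
green-pass would need silver-permit and black-token (A1), but black-token is never granted.
T22: reached.
Reached: T22 — 1 of the 4.

1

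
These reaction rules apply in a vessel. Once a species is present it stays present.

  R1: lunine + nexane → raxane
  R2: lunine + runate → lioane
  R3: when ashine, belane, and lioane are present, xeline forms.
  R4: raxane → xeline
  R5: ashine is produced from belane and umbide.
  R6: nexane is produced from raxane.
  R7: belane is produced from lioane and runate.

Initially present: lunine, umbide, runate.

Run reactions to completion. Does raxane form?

raxane would need lunine and nexane (R1), but nexane never forms.

No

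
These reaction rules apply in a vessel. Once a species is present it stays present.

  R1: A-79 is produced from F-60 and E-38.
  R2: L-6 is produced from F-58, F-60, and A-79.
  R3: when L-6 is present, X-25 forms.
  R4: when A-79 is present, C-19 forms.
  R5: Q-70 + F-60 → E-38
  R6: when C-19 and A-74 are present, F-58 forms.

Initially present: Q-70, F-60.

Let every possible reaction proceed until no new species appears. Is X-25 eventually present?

X-25 would need L-6 (R3), but L-6 never forms.

No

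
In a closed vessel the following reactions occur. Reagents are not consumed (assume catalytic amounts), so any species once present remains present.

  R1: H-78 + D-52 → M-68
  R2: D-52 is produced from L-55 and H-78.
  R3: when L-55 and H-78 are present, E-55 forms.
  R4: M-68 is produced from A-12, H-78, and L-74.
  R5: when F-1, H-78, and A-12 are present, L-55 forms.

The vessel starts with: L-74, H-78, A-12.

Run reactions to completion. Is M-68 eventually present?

A-12, H-78, and L-74 present → M-68 forms (R4).

Yes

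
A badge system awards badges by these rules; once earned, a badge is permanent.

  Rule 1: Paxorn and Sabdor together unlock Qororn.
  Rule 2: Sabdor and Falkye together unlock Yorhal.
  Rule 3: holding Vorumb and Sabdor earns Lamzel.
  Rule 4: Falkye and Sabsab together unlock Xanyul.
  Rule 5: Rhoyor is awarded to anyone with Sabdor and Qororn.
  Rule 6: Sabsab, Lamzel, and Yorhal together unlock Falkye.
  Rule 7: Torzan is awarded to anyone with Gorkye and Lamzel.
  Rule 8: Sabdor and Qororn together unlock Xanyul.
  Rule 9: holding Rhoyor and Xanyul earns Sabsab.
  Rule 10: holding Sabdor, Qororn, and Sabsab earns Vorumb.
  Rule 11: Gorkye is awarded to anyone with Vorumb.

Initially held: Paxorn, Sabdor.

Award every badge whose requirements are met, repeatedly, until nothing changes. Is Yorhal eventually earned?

Yorhal would need Sabdor and Falkye (Rule 2), but Falkye is never earned.

No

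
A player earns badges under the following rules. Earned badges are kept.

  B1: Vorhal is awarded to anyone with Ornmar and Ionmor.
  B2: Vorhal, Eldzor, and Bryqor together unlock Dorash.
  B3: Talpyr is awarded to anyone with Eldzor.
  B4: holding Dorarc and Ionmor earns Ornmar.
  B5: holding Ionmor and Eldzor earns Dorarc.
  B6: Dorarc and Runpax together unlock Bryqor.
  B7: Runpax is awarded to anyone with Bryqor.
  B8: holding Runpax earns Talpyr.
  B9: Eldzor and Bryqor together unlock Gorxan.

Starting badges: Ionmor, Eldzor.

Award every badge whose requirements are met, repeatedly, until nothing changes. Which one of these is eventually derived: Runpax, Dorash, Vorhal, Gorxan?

With Ionmor and Eldzor, Dorarc is earned (B5).
With Dorarc and Ionmor, Ornmar is earned (B4).
With Ornmar and Ionmor, Vorhal is earned (B1).
Dorash would need Vorhal, Eldzor, and Bryqor (B2), but Bryqor is never earned. Gorxan would need Eldzor and Bryqor (B9), but Bryqor is never earned. Runpax would need Bryqor (B7), but Bryqor is never earned.

Vorhal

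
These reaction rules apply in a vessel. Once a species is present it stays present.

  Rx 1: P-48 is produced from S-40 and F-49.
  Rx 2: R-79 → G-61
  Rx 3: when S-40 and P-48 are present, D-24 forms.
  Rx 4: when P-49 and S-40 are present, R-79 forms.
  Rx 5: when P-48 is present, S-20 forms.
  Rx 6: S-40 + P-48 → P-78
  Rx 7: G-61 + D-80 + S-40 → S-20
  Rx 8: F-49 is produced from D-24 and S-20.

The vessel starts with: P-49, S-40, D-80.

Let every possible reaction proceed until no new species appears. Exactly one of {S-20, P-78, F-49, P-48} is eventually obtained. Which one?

P-49 and S-40 present → R-79 forms (Rx 4).
R-79 present → G-61 forms (Rx 2).
G-61, D-80, and S-40 present → S-20 forms (Rx 7).
P-48 would need S-40 and F-49 (Rx 1), but F-49 never forms. F-49 would need D-24 and S-20 (Rx 8), but D-24 never forms. P-78 would need S-40 and P-48 (Rx 6), but P-48 never forms.

S-20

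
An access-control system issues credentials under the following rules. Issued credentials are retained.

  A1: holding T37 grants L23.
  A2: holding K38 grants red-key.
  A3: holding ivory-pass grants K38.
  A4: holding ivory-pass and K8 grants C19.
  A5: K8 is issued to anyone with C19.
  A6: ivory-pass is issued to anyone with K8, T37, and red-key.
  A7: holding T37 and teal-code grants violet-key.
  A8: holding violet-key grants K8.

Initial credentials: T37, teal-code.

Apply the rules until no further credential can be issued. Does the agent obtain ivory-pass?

No

ivory-pass would need K8, T37, and red-key (A6), but red-key is never granted.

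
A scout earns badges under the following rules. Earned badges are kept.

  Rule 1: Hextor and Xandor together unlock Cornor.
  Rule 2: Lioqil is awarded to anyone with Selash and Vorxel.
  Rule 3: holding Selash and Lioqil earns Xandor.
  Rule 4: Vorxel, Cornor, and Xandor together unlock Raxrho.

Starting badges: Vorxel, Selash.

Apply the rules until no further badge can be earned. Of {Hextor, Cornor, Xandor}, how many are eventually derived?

1

With Selash and Vorxel, Lioqil is earned (Rule 2).
With Selash and Lioqil, Xandor is earned (Rule 3).
No rule produces Hextor, and it is not given.
Cornor would need Hextor and Xandor (Rule 1), but Hextor is never earned.
Xandor: reached.
Reached: Xandor — 1 of the 3.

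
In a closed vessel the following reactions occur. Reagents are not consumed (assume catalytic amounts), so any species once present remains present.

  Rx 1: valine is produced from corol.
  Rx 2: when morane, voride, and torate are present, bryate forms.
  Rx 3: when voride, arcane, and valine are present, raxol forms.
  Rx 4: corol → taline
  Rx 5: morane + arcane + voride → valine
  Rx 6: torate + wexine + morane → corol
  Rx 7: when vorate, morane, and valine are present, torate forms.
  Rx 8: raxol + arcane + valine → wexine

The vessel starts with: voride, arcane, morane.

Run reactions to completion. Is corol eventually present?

corol would need torate, wexine, and morane (Rx 6), but torate never forms.

No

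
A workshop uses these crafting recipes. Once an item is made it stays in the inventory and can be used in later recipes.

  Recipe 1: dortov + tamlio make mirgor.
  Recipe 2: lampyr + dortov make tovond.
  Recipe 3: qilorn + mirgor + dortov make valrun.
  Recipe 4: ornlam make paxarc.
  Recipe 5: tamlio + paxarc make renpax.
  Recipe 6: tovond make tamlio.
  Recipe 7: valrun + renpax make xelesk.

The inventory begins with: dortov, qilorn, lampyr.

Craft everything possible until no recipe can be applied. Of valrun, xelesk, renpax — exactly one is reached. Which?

lampyr + dortov → tovond (Recipe 2).
Using Recipe 6, tovond makes tamlio.
dortov + tamlio → mirgor (Recipe 1).
Using Recipe 3, qilorn, mirgor, and dortov make valrun.
renpax would need tamlio and paxarc (Recipe 5), but paxarc is never obtained. xelesk would need valrun and renpax (Recipe 7), but renpax is never obtained.

valrun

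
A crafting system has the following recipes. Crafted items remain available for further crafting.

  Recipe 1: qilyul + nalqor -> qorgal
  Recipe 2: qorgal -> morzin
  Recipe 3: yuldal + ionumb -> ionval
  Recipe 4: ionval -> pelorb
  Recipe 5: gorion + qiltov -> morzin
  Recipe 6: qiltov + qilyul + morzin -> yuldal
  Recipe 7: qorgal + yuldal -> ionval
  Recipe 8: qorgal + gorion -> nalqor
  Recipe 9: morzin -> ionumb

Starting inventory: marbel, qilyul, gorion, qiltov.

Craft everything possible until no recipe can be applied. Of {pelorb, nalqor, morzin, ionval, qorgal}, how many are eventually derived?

3

gorion + qiltov -> morzin (Recipe 5).
morzin -> ionumb (Recipe 9).
Using Recipe 6, qiltov, qilyul, and morzin make yuldal.
Using Recipe 3, yuldal and ionumb make ionval.
Using Recipe 4, ionval makes pelorb.
pelorb: reached.
nalqor would need qorgal and gorion (Recipe 8), but qorgal is never obtained.
morzin: reached.
ionval: reached.
qorgal would need qilyul and nalqor (Recipe 1), but nalqor is never obtained.
Reached: pelorb, morzin, and ionval — 3 of the 5.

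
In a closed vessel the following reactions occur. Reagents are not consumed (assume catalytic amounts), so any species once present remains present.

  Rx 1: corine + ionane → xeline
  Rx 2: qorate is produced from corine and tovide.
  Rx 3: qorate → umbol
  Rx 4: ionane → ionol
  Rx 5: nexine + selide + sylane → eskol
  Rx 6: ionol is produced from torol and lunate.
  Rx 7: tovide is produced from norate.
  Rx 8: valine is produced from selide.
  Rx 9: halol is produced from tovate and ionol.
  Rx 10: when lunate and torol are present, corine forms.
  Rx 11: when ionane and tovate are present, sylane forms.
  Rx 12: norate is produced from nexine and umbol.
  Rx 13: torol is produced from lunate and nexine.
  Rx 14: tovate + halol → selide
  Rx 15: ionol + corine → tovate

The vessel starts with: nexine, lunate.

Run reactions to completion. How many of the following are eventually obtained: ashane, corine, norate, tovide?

1

lunate and nexine present → torol forms (Rx 13).
lunate and torol present → corine forms (Rx 10).
No rule produces ashane, and it is not given.
corine: reached.
norate would need nexine and umbol (Rx 12), but umbol never forms.
tovide would need norate (Rx 7), but norate never forms.
Reached: corine — 1 of the 4.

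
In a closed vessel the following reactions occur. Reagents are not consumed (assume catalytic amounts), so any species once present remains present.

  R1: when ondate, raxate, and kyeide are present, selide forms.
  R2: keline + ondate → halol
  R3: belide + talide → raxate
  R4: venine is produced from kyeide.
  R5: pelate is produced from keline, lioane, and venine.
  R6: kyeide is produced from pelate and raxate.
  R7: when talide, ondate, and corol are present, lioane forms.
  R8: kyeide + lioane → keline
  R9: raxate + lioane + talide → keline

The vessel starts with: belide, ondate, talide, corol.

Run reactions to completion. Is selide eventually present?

No

selide would need ondate, raxate, and kyeide (R1), but kyeide never forms.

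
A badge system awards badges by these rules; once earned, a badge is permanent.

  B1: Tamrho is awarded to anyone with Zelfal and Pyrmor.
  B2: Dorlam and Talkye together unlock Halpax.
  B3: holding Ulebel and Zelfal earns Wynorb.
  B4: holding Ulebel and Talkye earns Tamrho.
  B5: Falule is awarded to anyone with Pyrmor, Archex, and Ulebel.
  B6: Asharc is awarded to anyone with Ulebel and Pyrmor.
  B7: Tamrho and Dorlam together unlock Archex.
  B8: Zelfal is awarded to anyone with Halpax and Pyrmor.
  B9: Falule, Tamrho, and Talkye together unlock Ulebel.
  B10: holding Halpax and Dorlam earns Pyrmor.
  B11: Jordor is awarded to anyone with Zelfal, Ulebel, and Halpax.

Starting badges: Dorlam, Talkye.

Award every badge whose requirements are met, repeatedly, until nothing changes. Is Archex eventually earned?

With Dorlam and Talkye, Halpax is earned (B2).
With Halpax and Dorlam, Pyrmor is earned (B10).
With Halpax and Pyrmor, Zelfal is earned (B8).
With Zelfal and Pyrmor, Tamrho is earned (B1).
With Tamrho and Dorlam, Archex is earned (B7).

Yes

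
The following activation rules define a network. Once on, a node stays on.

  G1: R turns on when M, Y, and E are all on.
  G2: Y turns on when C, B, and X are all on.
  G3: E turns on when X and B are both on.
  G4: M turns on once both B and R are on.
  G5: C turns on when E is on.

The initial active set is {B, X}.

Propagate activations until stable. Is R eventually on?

No

R would need M, Y, and E (G1), but M never turns on.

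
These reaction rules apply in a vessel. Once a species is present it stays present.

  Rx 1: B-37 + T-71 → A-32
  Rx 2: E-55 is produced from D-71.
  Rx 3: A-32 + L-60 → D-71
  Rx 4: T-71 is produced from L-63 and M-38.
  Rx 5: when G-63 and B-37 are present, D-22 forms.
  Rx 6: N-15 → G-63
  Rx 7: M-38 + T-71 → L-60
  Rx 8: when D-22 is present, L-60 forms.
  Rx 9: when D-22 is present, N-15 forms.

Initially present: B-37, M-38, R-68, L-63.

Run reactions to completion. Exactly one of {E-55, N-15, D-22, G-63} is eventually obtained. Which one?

L-63 and M-38 present → T-71 forms (Rx 4).
B-37 and T-71 present → A-32 forms (Rx 1).
M-38 and T-71 present → L-60 forms (Rx 7).
A-32 and L-60 present → D-71 forms (Rx 3).
D-71 present → E-55 forms (Rx 2).
N-15 would need D-22 (Rx 9), but D-22 never forms. D-22 would need G-63 and B-37 (Rx 5), but G-63 never forms. G-63 would need N-15 (Rx 6), but N-15 never forms.

E-55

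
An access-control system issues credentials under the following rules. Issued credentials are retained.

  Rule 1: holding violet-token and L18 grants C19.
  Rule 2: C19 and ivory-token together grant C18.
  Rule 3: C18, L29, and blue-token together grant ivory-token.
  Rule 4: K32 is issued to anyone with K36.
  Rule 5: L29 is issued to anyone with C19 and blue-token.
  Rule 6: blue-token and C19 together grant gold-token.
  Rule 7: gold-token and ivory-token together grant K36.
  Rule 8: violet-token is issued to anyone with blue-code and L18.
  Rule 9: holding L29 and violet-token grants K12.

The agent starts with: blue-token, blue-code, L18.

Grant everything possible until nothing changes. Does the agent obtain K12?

Holding blue-code and L18 grants violet-token (Rule 8).
Holding violet-token and L18 grants C19 (Rule 1).
Holding C19 and blue-token grants L29 (Rule 5).
Holding L29 and violet-token grants K12 (Rule 9).

Yes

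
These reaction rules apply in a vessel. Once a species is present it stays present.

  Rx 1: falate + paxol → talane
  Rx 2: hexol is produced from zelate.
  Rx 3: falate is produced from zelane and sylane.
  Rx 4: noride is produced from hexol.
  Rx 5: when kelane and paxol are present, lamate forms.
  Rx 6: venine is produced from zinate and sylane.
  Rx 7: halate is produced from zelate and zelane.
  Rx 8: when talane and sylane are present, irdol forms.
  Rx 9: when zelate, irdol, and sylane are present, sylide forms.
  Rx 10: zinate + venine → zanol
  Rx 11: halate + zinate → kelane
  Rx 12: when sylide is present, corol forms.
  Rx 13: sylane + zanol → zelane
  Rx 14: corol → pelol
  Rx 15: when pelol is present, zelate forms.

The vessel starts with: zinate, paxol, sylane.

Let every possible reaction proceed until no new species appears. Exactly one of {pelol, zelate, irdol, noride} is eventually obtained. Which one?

irdol

zinate and sylane present → venine forms (Rx 6).
zinate and venine present → zanol forms (Rx 10).
sylane and zanol present → zelane forms (Rx 13).
zelane and sylane present → falate forms (Rx 3).
falate and paxol present → talane forms (Rx 1).
talane and sylane present → irdol forms (Rx 8).
noride would need hexol (Rx 4), but hexol never forms. zelate would need pelol (Rx 15), but pelol never forms. pelol would need corol (Rx 14), but corol never forms.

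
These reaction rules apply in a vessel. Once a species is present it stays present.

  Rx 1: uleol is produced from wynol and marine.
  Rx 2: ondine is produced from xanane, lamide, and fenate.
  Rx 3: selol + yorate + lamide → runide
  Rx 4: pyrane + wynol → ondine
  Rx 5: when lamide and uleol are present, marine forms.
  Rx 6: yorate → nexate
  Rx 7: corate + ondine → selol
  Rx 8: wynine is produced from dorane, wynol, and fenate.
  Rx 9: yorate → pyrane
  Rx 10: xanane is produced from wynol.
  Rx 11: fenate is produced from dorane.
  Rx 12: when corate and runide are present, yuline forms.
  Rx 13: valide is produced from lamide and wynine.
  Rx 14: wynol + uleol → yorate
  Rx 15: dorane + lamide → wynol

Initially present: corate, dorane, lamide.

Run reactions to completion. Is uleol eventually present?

uleol would need wynol and marine (Rx 1), but marine never forms.

No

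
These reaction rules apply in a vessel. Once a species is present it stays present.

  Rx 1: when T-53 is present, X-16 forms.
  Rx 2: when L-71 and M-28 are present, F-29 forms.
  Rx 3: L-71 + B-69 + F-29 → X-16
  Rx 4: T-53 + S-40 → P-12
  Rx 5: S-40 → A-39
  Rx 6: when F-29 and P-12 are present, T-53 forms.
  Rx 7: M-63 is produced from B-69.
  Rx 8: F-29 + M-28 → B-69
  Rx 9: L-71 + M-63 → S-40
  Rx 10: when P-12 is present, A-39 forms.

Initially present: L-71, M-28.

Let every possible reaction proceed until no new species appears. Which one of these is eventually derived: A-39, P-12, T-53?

A-39

L-71 and M-28 present → F-29 forms (Rx 2).
F-29 and M-28 present → B-69 forms (Rx 8).
B-69 present → M-63 forms (Rx 7).
L-71 and M-63 present → S-40 forms (Rx 9).
S-40 present → A-39 forms (Rx 5).
P-12 would need T-53 and S-40 (Rx 4), but T-53 never forms. T-53 would need F-29 and P-12 (Rx 6), but P-12 never forms.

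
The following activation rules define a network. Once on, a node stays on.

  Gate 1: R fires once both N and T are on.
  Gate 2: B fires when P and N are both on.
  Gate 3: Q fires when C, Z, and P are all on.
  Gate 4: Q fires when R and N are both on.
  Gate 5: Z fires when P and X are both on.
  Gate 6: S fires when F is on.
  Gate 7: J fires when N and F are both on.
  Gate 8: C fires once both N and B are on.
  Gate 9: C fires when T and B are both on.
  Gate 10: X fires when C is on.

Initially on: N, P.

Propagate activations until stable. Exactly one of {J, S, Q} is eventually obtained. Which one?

Q

P and N are on, so B fires (Gate 2).
Gate 8: N and B on → C on.
C is on, so X fires (Gate 10).
P and X are on, so Z fires (Gate 5).
C, Z, and P are on, so Q fires (Gate 3).
J would need N and F (Gate 7), but F never turns on. S would need F (Gate 6), but F never turns on.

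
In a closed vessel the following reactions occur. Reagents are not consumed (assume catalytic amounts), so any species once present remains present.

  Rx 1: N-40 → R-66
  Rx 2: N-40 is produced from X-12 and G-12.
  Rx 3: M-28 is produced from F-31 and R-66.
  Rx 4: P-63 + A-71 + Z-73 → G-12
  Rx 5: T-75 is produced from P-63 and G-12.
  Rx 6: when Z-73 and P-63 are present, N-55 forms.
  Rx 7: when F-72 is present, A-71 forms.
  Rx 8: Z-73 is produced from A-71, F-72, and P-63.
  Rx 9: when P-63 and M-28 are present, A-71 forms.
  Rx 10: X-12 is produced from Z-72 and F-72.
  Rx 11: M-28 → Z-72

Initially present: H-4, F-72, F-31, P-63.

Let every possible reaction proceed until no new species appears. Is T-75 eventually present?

Yes

F-72 present → A-71 forms (Rx 7).
A-71, F-72, and P-63 present → Z-73 forms (Rx 8).
P-63, A-71, and Z-73 present → G-12 forms (Rx 4).
P-63 and G-12 present → T-75 forms (Rx 5).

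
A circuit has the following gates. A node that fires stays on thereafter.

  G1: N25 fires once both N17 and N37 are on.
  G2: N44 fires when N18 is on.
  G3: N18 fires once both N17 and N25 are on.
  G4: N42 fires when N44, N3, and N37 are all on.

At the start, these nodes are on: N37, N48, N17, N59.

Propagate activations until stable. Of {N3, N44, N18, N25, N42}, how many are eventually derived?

3

G1: N17 and N37 on → N25 on.
N17 and N25 are on, so N18 fires (G3).
N18 is on, so N44 fires (G2).
No rule produces N3, and it is not given.
N44: reached.
N18: reached.
N25: reached.
N42 would need N44, N3, and N37 (G4), but N3 never turns on.
Reached: N44, N18, and N25 — 3 of the 5.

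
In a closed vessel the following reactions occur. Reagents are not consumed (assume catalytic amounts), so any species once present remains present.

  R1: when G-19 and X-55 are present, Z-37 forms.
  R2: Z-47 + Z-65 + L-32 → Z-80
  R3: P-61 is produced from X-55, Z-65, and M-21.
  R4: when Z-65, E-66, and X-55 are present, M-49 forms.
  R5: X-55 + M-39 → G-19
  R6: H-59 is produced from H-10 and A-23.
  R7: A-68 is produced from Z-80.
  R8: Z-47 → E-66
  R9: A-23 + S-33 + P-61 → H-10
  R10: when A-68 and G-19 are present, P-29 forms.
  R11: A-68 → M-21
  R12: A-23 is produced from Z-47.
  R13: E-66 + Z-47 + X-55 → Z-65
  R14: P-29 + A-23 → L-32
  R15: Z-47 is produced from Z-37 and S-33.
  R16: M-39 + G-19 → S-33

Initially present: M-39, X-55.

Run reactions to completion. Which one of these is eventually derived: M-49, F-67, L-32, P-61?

X-55 and M-39 present → G-19 forms (R5).
G-19 and X-55 present → Z-37 forms (R1).
M-39 and G-19 present → S-33 forms (R16).
Z-37 and S-33 present → Z-47 forms (R15).
Z-47 present → E-66 forms (R8).
E-66, Z-47, and X-55 present → Z-65 forms (R13).
Z-65, E-66, and X-55 present → M-49 forms (R4).
No rule produces F-67, and it is not given. L-32 would need P-29 and A-23 (R14), but P-29 never forms. P-61 would need X-55, Z-65, and M-21 (R3), but M-21 never forms.

M-49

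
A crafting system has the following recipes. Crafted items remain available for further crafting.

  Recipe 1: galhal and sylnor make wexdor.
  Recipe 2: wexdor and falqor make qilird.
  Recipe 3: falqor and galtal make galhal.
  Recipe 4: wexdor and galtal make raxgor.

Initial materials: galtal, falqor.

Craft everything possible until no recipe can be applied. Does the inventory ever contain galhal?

falqor and galtal → galhal (Recipe 3).

Yes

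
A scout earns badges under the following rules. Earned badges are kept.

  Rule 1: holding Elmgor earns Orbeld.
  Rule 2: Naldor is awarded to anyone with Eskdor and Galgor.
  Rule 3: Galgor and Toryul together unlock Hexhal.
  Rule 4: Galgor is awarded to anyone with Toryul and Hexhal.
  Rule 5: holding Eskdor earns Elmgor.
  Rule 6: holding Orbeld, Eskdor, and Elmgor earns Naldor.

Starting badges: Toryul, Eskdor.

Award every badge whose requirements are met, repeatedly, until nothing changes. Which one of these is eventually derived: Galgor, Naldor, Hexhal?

Naldor

With Eskdor, Elmgor is earned (Rule 5).
With Elmgor, Orbeld is earned (Rule 1).
With Orbeld, Eskdor, and Elmgor, Naldor is earned (Rule 6).
Hexhal would need Galgor and Toryul (Rule 3), but Galgor is never earned. Galgor would need Toryul and Hexhal (Rule 4), but Hexhal is never earned.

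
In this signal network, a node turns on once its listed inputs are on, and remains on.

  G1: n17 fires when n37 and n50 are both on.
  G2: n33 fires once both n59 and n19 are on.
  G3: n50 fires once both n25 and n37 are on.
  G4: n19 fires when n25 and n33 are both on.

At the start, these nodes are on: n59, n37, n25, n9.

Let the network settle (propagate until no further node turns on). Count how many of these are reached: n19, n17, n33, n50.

G3: n25 and n37 on → n50 on.
n37 and n50 are on, so n17 fires (G1).
n19 would need n25 and n33 (G4), but n33 never turns on.
n17: reached.
n33 would need n59 and n19 (G2), but n19 never turns on.
n50: reached.
Reached: n17 and n50 — 2 of the 4.

2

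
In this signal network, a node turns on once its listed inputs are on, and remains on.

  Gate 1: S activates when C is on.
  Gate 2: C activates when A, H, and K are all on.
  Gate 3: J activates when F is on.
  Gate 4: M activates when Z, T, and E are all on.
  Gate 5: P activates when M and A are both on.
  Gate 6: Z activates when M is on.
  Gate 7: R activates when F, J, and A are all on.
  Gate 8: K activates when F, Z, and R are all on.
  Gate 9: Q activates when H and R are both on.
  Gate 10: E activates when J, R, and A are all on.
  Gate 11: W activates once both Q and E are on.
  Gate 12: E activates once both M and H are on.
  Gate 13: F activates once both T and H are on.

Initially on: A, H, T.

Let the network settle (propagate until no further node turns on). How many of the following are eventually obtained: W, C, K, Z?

1

Gate 13: T and H on → F on.
F is on, so J activates (Gate 3).
F, J, and A are on, so R activates (Gate 7).
Gate 10: J, R, and A on → E on.
H and R are on, so Q activates (Gate 9).
Q and E are on, so W activates (Gate 11).
W: reached.
C would need A, H, and K (Gate 2), but K never turns on.
K would need F, Z, and R (Gate 8), but Z never turns on.
Z would need M (Gate 6), but M never turns on.
Reached: W — 1 of the 4.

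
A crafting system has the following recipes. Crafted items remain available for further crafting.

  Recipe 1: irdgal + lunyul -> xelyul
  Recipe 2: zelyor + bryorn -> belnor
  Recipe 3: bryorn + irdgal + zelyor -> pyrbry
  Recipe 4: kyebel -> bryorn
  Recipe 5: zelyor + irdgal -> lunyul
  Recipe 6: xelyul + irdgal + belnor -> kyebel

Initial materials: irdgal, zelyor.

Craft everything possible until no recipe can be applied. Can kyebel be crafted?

kyebel would need xelyul, irdgal, and belnor (Recipe 6), but belnor is never obtained.

No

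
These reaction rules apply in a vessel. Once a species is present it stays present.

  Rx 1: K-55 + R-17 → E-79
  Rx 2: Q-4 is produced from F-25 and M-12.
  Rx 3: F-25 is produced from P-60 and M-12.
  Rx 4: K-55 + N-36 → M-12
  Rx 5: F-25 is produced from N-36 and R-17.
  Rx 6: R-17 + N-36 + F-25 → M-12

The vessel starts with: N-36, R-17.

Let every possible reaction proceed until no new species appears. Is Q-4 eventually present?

N-36 and R-17 present → F-25 forms (Rx 5).
R-17, N-36, and F-25 present → M-12 forms (Rx 6).
F-25 and M-12 present → Q-4 forms (Rx 2).

Yes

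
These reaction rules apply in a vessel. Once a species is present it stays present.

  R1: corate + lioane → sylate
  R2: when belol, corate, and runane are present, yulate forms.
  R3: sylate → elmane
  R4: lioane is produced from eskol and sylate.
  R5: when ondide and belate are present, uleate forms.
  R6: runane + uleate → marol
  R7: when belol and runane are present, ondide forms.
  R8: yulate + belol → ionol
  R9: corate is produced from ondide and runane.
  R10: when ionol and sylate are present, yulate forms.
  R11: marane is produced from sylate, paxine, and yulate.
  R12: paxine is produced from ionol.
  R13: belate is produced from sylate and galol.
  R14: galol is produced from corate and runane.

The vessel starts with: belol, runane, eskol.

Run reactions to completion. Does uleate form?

uleate would need ondide and belate (R5), but belate never forms.

No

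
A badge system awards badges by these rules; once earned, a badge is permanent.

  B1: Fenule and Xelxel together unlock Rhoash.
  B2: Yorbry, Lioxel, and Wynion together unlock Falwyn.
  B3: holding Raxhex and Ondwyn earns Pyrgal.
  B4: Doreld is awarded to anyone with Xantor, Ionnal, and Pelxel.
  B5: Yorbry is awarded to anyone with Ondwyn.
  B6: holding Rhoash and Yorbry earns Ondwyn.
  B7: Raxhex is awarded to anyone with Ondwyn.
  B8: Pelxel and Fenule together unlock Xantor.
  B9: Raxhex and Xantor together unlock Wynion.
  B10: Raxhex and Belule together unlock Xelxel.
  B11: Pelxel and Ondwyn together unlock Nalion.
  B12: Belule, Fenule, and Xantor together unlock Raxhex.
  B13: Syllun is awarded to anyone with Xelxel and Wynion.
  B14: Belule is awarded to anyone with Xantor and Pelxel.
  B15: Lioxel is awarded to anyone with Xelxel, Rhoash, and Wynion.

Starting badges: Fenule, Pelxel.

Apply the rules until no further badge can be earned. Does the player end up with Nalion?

No

Nalion would need Pelxel and Ondwyn (B11), but Ondwyn is never earned.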